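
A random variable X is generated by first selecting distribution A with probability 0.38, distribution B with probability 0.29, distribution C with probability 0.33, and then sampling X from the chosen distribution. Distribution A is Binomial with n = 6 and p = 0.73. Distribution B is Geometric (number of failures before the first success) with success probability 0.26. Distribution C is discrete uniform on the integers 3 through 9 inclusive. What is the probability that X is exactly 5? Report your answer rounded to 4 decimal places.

Conditional on each component, P(X = 5): A: 0.335838; B: 0.0576942; C: 0.142857.
By total probability, P(X = 5) = 0.38·0.335838 + 0.29·0.0576942 + 0.33·0.142857 = 0.191492.

0.1915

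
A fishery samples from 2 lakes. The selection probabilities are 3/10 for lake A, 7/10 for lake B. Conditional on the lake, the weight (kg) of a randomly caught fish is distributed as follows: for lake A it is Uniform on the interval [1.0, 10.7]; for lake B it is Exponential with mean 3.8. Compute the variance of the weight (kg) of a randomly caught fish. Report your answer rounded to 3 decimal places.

13.343

Per component, A: μ=5.85, E[X²]=42.0633; B: μ=3.8, E[X²]=28.88.
E[X] = 0.3·5.85 + 0.7·3.8 = 4.415.
E[X²] = 0.3·42.0633 + 0.7·28.88 = 32.835.
Var(X) = E[X²] − (E[X])² = 32.835 − 19.4922 = 13.3428.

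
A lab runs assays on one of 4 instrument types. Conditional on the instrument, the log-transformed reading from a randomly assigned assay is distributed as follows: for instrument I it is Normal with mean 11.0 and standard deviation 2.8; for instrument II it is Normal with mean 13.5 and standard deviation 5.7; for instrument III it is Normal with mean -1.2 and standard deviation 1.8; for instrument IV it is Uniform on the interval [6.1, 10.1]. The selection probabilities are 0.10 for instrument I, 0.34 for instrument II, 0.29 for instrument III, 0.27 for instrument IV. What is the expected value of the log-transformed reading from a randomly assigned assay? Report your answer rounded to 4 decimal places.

7.5290

Component means — I: 11; II: 13.5; III: -1.2; IV: 8.1.
E[X] = 0.1·11 + 0.34·13.5 + 0.29·-1.2 + 0.27·8.1 = 7.529.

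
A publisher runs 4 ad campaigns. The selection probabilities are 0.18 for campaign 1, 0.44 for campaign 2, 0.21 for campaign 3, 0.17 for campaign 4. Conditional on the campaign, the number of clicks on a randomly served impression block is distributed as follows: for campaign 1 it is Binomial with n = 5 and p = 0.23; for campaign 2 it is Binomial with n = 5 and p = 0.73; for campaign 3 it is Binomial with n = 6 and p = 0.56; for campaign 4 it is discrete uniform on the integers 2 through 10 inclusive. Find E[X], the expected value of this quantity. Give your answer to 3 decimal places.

Component means — 1: 1.15; 2: 3.65; 3: 3.36; 4: 6.
E[X] = 0.18·1.15 + 0.44·3.65 + 0.21·3.36 + 0.17·6 = 3.5386.

3.539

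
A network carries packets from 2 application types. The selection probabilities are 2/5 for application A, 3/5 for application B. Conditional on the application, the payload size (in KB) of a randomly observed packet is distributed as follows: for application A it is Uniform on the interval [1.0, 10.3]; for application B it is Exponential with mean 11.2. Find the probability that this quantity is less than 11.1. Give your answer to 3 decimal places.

Conditional on each application, P(X < 11.1): A: 1; B: 0.628821.
By total probability, P(X < 11.1) = 0.4·1 + 0.6·0.628821 = 0.777293.

0.777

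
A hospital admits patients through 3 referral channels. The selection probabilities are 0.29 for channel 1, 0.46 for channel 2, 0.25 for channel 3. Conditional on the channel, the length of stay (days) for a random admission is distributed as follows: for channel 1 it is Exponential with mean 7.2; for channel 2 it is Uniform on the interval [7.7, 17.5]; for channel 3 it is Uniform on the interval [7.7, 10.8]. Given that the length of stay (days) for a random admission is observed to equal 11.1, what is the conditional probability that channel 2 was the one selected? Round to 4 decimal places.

0.8448

Likelihoods f(11.1 | ·): 1: 0.0297256; 2: 0.102041; 3: 0.
Posterior ∝ prior × likelihood. Numerator for 2: 0.46·0.102041 = 0.0469388.
Normalizing constant: 0.29·0.0297256 + 0.46·0.102041 + 0.25·0 = 0.0555592.
P(2 | observation) = 0.0469388 / 0.0555592 = 0.844843.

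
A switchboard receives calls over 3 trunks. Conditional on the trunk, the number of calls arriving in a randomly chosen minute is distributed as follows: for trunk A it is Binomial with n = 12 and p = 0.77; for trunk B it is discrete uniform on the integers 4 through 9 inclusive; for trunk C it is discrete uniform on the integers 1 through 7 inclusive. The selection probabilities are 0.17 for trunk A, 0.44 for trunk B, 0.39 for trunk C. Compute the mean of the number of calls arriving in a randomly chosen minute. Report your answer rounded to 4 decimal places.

5.9908

Component means — A: 9.24; B: 6.5; C: 4.
E[X] = 0.17·9.24 + 0.44·6.5 + 0.39·4 = 5.9908.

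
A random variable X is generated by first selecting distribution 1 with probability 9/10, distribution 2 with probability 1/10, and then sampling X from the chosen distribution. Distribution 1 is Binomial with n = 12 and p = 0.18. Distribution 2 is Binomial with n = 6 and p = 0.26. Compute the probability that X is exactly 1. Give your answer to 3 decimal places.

0.254

Conditional on each component, P(X = 1): 1: 0.243448; 2: 0.346165.
By total probability, P(X = 1) = 0.9·0.243448 + 0.1·0.346165 = 0.25372.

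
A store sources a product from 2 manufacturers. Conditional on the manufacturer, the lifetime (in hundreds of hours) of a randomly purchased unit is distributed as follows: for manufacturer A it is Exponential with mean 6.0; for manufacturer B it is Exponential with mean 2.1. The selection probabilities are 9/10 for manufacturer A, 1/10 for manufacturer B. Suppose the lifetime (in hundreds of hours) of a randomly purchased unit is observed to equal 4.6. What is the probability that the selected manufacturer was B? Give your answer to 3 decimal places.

0.071

Likelihoods f(4.6 | ·): A: 0.0774265; B: 0.0532683.
Posterior ∝ prior × likelihood. Numerator for B: 0.1·0.0532683 = 0.00532683.
Normalizing constant: 0.9·0.0774265 + 0.1·0.0532683 = 0.0750107.
P(B | observation) = 0.00532683 / 0.0750107 = 0.0710143.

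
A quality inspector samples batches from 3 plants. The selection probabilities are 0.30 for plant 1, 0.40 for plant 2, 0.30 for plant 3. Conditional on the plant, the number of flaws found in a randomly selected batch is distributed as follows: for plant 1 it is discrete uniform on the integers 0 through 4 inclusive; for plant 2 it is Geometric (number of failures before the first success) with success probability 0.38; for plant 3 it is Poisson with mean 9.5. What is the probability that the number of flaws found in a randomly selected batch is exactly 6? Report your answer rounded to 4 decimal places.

0.0316

Conditional on each plant, P(X = 6): 1: 0; 2: 0.0215841; 3: 0.0764208.
By total probability, P(X = 6) = 0.3·0 + 0.4·0.0215841 + 0.3·0.0764208 = 0.0315599.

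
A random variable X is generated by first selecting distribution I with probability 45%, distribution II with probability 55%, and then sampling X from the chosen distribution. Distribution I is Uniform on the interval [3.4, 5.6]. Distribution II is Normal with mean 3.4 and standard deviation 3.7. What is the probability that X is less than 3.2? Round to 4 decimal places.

Conditional on each component, P(X < 3.2): I: 0; II: 0.478446.
By total probability, P(X < 3.2) = 0.45·0 + 0.55·0.478446 = 0.263145.

0.2631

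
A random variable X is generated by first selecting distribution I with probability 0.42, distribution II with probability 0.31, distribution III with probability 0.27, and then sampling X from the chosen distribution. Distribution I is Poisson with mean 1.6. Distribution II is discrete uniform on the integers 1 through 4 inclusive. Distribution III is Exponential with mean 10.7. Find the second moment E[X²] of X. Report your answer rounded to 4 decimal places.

For each component E[X²] = Var + (mean)², giving I: 4.16; II: 7.5; III: 228.98.
Overall E[X²] = 0.42·4.16 + 0.31·7.5 + 0.27·228.98 = 65.8968.

65.8968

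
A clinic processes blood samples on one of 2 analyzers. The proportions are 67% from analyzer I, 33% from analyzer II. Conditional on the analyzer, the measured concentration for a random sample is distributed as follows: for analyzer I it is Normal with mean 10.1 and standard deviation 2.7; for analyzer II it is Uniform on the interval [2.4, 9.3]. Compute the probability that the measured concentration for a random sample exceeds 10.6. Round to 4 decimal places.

Conditional on each analyzer, P(X > 10.6): I: 0.426542; II: 0.
By total probability, P(X > 10.6) = 0.67·0.426542 + 0.33·0 = 0.285783.

0.2858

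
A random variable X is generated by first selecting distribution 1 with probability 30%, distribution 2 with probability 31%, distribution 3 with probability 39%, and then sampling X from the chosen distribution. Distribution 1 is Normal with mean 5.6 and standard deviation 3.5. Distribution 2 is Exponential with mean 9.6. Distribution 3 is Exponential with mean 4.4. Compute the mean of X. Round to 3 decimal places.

6.372

Component means — 1: 5.6; 2: 9.6; 3: 4.4.
E[X] = 0.3·5.6 + 0.31·9.6 + 0.39·4.4 = 6.372.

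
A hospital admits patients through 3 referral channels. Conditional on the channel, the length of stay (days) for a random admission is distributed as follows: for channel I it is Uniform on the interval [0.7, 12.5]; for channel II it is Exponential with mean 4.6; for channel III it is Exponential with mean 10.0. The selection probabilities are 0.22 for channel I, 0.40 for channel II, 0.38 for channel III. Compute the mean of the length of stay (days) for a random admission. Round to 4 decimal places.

Component means — I: 6.6; II: 4.6; III: 10.
E[X] = 0.22·6.6 + 0.4·4.6 + 0.38·10 = 7.092.

7.0920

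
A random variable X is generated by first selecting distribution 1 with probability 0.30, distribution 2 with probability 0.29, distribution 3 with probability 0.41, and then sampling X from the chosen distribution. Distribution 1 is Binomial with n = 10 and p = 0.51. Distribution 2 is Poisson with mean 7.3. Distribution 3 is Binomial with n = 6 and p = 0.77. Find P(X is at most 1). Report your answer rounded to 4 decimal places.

Conditional on each component, P(X ≤ 1): 1: 0.00910283; 2: 0.00560697; 3: 0.00312163.
By total probability, P(X ≤ 1) = 0.3·0.00910283 + 0.29·0.00560697 + 0.41·0.00312163 = 0.00563674.

0.0056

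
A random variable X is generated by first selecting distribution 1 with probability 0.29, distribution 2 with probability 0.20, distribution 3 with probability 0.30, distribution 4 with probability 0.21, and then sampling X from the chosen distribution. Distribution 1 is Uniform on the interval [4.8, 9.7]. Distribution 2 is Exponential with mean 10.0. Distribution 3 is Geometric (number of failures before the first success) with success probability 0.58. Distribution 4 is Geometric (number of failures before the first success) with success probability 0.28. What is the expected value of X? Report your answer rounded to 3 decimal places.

4.860

Component means — 1: 7.25; 2: 10; 3: 0.724138; 4: 2.57143.
E[X] = 0.29·7.25 + 0.2·10 + 0.3·0.724138 + 0.21·2.57143 = 4.85974.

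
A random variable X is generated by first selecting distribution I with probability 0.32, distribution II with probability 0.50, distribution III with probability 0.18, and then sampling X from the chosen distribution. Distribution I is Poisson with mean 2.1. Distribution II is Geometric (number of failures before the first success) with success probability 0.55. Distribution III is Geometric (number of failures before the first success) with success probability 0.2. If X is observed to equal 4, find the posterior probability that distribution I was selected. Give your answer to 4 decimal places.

Likelihoods P(X=4 | ·): I: 0.099231; II: 0.0225534; III: 0.08192.
Posterior ∝ prior × likelihood. Numerator for I: 0.32·0.099231 = 0.0317539.
Normalizing constant: 0.32·0.099231 + 0.5·0.0225534 + 0.18·0.08192 = 0.0577763.
P(I | observation) = 0.0317539 / 0.0577763 = 0.549602.

0.5496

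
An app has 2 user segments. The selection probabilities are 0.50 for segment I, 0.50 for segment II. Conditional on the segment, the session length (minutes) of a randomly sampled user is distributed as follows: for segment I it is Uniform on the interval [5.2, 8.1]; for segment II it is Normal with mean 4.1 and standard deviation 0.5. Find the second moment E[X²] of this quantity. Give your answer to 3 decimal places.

30.992

For each component E[X²] = Var + (mean)², giving I: 44.9233; II: 17.06.
Overall E[X²] = 0.5·44.9233 + 0.5·17.06 = 30.9917.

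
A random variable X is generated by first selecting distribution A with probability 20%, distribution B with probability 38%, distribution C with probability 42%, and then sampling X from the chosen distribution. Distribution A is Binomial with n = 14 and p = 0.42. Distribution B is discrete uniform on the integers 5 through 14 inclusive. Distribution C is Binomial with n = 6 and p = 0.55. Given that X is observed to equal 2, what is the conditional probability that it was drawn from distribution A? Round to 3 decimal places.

0.056

Likelihoods P(X=2 | ·): A: 0.0232635; B: 0; C: 0.186066.
Posterior ∝ prior × likelihood. Numerator for A: 0.2·0.0232635 = 0.00465271.
Normalizing constant: 0.2·0.0232635 + 0.38·0 + 0.42·0.186066 = 0.0828004.
P(A | observation) = 0.00465271 / 0.0828004 = 0.0561919.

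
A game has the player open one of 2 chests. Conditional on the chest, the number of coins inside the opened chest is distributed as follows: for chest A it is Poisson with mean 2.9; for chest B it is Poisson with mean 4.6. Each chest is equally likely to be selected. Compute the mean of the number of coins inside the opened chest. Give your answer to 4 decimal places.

Component means — A: 2.9; B: 4.6.
E[X] = 0.5·2.9 + 0.5·4.6 = 3.75.

3.7500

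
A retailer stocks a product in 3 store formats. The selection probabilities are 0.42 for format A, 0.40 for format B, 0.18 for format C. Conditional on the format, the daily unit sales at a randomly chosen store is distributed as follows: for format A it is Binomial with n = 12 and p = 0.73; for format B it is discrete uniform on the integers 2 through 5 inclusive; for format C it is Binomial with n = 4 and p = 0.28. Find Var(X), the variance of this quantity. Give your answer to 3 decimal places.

11.107

Per component, A: μ=8.76, E[X²]=79.1028; B: μ=3.5, E[X²]=13.5; C: μ=1.12, E[X²]=2.0608.
E[X] = 0.42·8.76 + 0.4·3.5 + 0.18·1.12 = 5.2808.
E[X²] = 0.42·79.1028 + 0.4·13.5 + 0.18·2.0608 = 38.9941.
Var(X) = E[X²] − (E[X])² = 38.9941 − 27.8868 = 11.1073.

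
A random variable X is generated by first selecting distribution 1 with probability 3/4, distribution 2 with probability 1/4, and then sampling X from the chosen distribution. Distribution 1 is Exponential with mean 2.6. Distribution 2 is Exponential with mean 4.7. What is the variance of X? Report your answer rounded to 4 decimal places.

Per component, 1: μ=2.6, E[X²]=13.52; 2: μ=4.7, E[X²]=44.18.
E[X] = 0.75·2.6 + 0.25·4.7 = 3.125.
E[X²] = 0.75·13.52 + 0.25·44.18 = 21.185.
Var(X) = E[X²] − (E[X])² = 21.185 − 9.76562 = 11.4194.

11.4194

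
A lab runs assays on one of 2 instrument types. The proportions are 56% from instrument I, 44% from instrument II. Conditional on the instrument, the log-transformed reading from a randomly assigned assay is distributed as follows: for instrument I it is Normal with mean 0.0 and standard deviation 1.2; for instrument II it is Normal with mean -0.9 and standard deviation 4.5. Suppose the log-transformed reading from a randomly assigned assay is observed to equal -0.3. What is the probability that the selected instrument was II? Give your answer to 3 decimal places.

0.176

Likelihoods f(-0.3 | ·): I: 0.322223; II: 0.0878693.
Posterior ∝ prior × likelihood. Numerator for II: 0.44·0.0878693 = 0.0386625.
Normalizing constant: 0.56·0.322223 + 0.44·0.0878693 = 0.219108.
P(II | observation) = 0.0386625 / 0.219108 = 0.176454.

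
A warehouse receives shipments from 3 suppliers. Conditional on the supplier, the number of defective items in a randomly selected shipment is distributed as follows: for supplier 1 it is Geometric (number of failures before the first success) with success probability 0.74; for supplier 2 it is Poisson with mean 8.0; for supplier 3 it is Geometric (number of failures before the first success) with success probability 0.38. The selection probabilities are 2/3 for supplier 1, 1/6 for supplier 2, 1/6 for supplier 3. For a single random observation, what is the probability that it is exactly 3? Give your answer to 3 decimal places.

Conditional on each supplier, P(X = 3): 1: 0.0130062; 2: 0.0286261; 3: 0.0905646.
By total probability, P(X = 3) = 0.666667·0.0130062 + 0.166667·0.0286261 + 0.166667·0.0905646 = 0.028536.

0.029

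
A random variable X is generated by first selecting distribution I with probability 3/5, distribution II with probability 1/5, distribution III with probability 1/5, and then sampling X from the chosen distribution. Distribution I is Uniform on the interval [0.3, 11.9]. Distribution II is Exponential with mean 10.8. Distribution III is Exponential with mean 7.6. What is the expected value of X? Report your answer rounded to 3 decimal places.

Component means — I: 6.1; II: 10.8; III: 7.6.
E[X] = 0.6·6.1 + 0.2·10.8 + 0.2·7.6 = 7.34.

7.340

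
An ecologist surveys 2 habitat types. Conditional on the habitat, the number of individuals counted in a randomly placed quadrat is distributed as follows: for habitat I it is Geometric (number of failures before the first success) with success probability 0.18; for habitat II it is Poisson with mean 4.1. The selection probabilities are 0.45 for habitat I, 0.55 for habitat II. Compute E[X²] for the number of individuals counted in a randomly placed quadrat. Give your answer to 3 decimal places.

For each component E[X²] = Var + (mean)², giving I: 46.0617; II: 20.91.
Overall E[X²] = 0.45·46.0617 + 0.55·20.91 = 32.2283.

32.228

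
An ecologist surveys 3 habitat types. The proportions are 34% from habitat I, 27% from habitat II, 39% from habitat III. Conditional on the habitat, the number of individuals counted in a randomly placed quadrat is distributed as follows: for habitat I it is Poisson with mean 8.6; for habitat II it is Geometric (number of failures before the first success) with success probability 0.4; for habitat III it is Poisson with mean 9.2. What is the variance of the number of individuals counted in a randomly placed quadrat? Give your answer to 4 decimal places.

Per component, I: μ=8.6, E[X²]=82.56; II: μ=1.5, E[X²]=6; III: μ=9.2, E[X²]=93.84.
E[X] = 0.34·8.6 + 0.27·1.5 + 0.39·9.2 = 6.917.
E[X²] = 0.34·82.56 + 0.27·6 + 0.39·93.84 = 66.288.
Var(X) = E[X²] − (E[X])² = 66.288 − 47.8449 = 18.4431.

18.4431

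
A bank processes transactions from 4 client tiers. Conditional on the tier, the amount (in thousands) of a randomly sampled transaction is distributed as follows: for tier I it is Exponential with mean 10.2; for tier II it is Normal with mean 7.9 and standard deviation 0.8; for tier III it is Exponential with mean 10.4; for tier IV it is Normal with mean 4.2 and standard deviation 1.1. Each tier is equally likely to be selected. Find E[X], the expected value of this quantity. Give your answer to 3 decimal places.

Component means — I: 10.2; II: 7.9; III: 10.4; IV: 4.2.
E[X] = 0.25·10.2 + 0.25·7.9 + 0.25·10.4 + 0.25·4.2 = 8.175.

8.175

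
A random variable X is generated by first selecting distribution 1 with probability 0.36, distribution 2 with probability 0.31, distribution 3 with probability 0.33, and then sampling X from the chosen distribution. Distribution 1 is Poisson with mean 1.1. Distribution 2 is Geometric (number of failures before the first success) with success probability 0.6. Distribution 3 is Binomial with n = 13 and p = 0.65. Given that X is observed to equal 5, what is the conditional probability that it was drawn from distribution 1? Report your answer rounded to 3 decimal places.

Likelihoods P(X=5 | ·): 1: 0.00446744; 2: 0.006144; 3: 0.0336271.
Posterior ∝ prior × likelihood. Numerator for 1: 0.36·0.00446744 = 0.00160828.
Normalizing constant: 0.36·0.00446744 + 0.31·0.006144 + 0.33·0.0336271 = 0.0146099.
P(1 | observation) = 0.00160828 / 0.0146099 = 0.110082.

0.110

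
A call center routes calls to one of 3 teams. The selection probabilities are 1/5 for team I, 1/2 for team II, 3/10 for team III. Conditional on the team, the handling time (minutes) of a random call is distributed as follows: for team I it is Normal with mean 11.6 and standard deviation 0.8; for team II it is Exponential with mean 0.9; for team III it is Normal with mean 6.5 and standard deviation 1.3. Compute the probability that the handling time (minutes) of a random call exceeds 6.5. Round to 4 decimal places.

0.3504

Conditional on each team, P(X > 6.5): I: 1; II: 0.000730178; III: 0.5.
By total probability, P(X > 6.5) = 0.2·1 + 0.5·0.000730178 + 0.3·0.5 = 0.350365.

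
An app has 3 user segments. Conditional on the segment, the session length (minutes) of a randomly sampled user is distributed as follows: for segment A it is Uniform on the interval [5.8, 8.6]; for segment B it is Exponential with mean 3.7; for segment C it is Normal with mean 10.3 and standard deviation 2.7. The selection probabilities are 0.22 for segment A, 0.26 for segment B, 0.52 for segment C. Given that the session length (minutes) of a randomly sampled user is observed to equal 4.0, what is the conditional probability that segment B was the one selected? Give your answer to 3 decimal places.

Likelihoods f(4.0 | ·): A: 0; B: 0.0916834; C: 0.00971181.
Posterior ∝ prior × likelihood. Numerator for B: 0.26·0.0916834 = 0.0238377.
Normalizing constant: 0.22·0 + 0.26·0.0916834 + 0.52·0.00971181 = 0.0288878.
P(B | observation) = 0.0238377 / 0.0288878 = 0.825181.

0.825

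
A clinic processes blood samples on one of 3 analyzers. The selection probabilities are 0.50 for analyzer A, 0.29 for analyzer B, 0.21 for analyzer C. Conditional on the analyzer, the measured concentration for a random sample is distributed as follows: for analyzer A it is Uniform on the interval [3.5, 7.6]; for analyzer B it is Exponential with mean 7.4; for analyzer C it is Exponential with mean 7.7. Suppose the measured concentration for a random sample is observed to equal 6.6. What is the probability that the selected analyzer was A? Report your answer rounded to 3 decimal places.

Likelihoods f(6.6 | ·): A: 0.243902; B: 0.0553891; C: 0.0551134.
Posterior ∝ prior × likelihood. Numerator for A: 0.5·0.243902 = 0.121951.
Normalizing constant: 0.5·0.243902 + 0.29·0.0553891 + 0.21·0.0551134 = 0.149588.
P(A | observation) = 0.121951 / 0.149588 = 0.815248.

0.815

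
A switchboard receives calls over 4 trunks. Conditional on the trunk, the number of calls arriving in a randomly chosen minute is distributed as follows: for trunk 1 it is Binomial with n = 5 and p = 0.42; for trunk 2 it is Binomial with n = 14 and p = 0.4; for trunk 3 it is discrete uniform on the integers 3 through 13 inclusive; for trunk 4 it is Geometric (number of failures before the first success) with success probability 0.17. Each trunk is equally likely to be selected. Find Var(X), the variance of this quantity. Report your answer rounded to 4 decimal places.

Per component, 1: μ=2.1, E[X²]=5.628; 2: μ=5.6, E[X²]=34.72; 3: μ=8, E[X²]=74; 4: μ=4.88235, E[X²]=52.5571.
E[X] = 0.25·2.1 + 0.25·5.6 + 0.25·8 + 0.25·4.88235 = 5.14559.
E[X²] = 0.25·5.628 + 0.25·34.72 + 0.25·74 + 0.25·52.5571 = 41.7263.
Var(X) = E[X²] − (E[X])² = 41.7263 − 26.4771 = 15.2492.

15.2492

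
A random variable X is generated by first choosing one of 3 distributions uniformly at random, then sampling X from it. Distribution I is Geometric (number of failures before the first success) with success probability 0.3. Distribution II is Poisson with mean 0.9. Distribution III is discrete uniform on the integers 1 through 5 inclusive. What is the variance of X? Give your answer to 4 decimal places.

4.3269

Per component, I: μ=2.33333, E[X²]=13.2222; II: μ=0.9, E[X²]=1.71; III: μ=3, E[X²]=11.
E[X] = 0.333333·2.33333 + 0.333333·0.9 + 0.333333·3 = 2.07778.
E[X²] = 0.333333·13.2222 + 0.333333·1.71 + 0.333333·11 = 8.64407.
Var(X) = E[X²] − (E[X])² = 8.64407 − 4.31716 = 4.32691.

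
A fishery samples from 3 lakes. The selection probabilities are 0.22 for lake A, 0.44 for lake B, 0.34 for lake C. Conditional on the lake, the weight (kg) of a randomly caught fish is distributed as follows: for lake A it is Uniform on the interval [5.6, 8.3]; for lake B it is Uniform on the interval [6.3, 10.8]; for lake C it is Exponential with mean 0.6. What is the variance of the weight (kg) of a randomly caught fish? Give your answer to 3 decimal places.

Per component, A: μ=6.95, E[X²]=48.91; B: μ=8.55, E[X²]=74.79; C: μ=0.6, E[X²]=0.72.
E[X] = 0.22·6.95 + 0.44·8.55 + 0.34·0.6 = 5.495.
E[X²] = 0.22·48.91 + 0.44·74.79 + 0.34·0.72 = 43.9126.
Var(X) = E[X²] − (E[X])² = 43.9126 − 30.195 = 13.7176.

13.718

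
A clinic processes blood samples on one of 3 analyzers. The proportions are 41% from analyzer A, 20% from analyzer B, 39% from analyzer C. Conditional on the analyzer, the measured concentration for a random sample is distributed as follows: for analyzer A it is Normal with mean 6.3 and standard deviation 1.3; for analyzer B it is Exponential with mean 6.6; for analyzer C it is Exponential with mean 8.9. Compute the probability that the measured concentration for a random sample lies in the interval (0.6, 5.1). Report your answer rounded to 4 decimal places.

0.3079

Conditional on each analyzer, P(0.6 < X < 5.1): A: 0.177978; B: 0.451349; C: 0.370994.
By total probability, P(0.6 < X < 5.1) = 0.41·0.177978 + 0.2·0.451349 + 0.39·0.370994 = 0.307928.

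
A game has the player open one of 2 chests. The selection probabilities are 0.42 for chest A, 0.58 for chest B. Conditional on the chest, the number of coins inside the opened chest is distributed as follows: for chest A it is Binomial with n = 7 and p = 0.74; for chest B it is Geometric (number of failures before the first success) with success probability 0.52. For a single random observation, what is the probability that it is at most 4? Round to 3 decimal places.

Conditional on each chest, P(X ≤ 4): A: 0.264621; B: 0.97452.
By total probability, P(X ≤ 4) = 0.42·0.264621 + 0.58·0.97452 = 0.676362.

0.676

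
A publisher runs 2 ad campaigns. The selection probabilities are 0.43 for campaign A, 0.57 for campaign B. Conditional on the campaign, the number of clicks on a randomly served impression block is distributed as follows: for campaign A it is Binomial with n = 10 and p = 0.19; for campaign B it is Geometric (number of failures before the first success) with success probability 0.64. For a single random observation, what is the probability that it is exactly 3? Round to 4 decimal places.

0.0980

Conditional on each campaign, P(X = 3): A: 0.188294; B: 0.0298598.
By total probability, P(X = 3) = 0.43·0.188294 + 0.57·0.0298598 = 0.0979867.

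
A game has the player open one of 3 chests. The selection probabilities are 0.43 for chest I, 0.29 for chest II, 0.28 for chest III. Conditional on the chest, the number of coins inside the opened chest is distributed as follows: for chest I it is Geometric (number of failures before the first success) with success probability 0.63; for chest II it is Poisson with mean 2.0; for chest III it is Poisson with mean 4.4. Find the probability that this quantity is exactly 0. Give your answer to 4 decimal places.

0.3136

Conditional on each chest, P(X = 0): I: 0.63; II: 0.135335; III: 0.0122773.
By total probability, P(X = 0) = 0.43·0.63 + 0.29·0.135335 + 0.28·0.0122773 = 0.313585.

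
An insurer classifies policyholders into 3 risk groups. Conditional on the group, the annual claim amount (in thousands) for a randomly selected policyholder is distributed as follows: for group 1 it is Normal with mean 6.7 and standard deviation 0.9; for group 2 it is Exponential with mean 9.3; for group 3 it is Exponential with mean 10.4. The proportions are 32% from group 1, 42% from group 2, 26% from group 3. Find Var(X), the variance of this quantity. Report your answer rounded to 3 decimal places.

66.886

Per component, 1: μ=6.7, E[X²]=45.7; 2: μ=9.3, E[X²]=172.98; 3: μ=10.4, E[X²]=216.32.
E[X] = 0.32·6.7 + 0.42·9.3 + 0.26·10.4 = 8.754.
E[X²] = 0.32·45.7 + 0.42·172.98 + 0.26·216.32 = 143.519.
Var(X) = E[X²] − (E[X])² = 143.519 − 76.6325 = 66.8863.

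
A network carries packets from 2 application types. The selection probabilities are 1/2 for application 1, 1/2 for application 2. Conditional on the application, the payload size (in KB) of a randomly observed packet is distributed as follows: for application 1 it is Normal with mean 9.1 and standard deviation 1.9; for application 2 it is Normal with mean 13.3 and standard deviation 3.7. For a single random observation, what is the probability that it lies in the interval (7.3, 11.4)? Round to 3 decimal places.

Conditional on each application, P(7.3 < X < 11.4): 1: 0.715236; 2: 0.251354.
By total probability, P(7.3 < X < 11.4) = 0.5·0.715236 + 0.5·0.251354 = 0.483295.

0.483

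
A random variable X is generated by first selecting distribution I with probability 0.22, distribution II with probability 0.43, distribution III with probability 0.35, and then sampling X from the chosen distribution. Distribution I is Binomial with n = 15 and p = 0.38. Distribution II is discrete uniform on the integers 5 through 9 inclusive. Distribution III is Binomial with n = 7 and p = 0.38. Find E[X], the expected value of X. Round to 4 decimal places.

Component means — I: 5.7; II: 7; III: 2.66.
E[X] = 0.22·5.7 + 0.43·7 + 0.35·2.66 = 5.195.

5.1950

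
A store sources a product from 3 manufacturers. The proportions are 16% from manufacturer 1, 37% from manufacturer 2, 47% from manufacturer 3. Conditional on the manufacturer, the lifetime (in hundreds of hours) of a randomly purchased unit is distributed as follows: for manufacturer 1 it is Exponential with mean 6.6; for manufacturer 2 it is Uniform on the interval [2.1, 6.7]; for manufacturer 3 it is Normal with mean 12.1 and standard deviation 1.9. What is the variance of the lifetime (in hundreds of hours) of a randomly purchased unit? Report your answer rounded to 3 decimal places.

Per component, 1: μ=6.6, E[X²]=87.12; 2: μ=4.4, E[X²]=21.1233; 3: μ=12.1, E[X²]=150.02.
E[X] = 0.16·6.6 + 0.37·4.4 + 0.47·12.1 = 8.371.
E[X²] = 0.16·87.12 + 0.37·21.1233 + 0.47·150.02 = 92.2642.
Var(X) = E[X²] − (E[X])² = 92.2642 − 70.0736 = 22.1906.

22.191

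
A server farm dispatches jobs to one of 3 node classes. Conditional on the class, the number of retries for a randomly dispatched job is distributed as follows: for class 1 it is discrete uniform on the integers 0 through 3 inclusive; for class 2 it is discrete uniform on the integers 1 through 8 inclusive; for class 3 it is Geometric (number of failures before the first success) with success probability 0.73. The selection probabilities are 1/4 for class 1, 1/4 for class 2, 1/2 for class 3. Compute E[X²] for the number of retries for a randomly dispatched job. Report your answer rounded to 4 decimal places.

7.5717

For each component E[X²] = Var + (mean)², giving 1: 3.5; 2: 25.5; 3: 0.64346.
Overall E[X²] = 0.25·3.5 + 0.25·25.5 + 0.5·0.64346 = 7.57173.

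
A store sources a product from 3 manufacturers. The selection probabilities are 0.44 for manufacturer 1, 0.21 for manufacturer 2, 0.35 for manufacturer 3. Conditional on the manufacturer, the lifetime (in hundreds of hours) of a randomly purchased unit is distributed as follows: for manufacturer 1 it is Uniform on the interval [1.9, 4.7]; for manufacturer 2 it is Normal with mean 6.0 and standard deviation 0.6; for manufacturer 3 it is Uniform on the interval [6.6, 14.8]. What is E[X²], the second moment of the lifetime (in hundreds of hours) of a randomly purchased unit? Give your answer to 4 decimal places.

54.7473

For each component E[X²] = Var + (mean)², giving 1: 11.5433; 2: 36.36; 3: 120.093.
Overall E[X²] = 0.44·11.5433 + 0.21·36.36 + 0.35·120.093 = 54.7473.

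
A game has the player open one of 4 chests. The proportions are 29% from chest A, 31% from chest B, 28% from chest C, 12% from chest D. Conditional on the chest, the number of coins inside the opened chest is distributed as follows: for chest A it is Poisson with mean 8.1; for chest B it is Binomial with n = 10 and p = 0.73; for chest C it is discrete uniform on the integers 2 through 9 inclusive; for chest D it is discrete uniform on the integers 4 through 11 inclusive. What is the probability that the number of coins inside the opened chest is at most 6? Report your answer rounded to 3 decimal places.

0.392

Conditional on each chest, P(X ≤ 6): A: 0.301314; B: 0.272576; C: 0.625; D: 0.375.
By total probability, P(X ≤ 6) = 0.29·0.301314 + 0.31·0.272576 + 0.28·0.625 + 0.12·0.375 = 0.39188.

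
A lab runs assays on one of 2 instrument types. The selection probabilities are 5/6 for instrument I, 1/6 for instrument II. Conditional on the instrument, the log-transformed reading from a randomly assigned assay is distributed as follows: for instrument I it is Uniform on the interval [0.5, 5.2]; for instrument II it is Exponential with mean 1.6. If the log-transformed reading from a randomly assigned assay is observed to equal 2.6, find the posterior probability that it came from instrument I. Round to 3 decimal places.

0.896

Likelihoods f(2.6 | ·): I: 0.212766; II: 0.12307.
Posterior ∝ prior × likelihood. Numerator for I: 0.833333·0.212766 = 0.177305.
Normalizing constant: 0.833333·0.212766 + 0.166667·0.12307 = 0.197817.
P(I | observation) = 0.177305 / 0.197817 = 0.89631.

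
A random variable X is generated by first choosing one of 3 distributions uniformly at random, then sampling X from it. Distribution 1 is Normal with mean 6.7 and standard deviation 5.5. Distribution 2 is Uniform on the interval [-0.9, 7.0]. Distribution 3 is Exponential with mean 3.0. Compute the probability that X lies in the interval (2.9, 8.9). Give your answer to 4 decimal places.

Conditional on each component, P(2.9 < X < 8.9): 1: 0.41061; 2: 0.518987; 3: 0.328874.
By total probability, P(2.9 < X < 8.9) = 0.333333·0.41061 + 0.333333·0.518987 + 0.333333·0.328874 = 0.419491.

0.4195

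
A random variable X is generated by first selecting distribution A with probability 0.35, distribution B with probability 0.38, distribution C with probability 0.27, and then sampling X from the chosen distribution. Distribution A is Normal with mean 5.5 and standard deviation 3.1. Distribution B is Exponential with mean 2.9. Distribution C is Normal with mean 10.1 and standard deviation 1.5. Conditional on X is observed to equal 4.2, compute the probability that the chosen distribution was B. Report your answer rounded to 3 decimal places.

Likelihoods f(4.2 | ·): A: 0.117859; B: 0.0810259; C: 0.000116228.
Posterior ∝ prior × likelihood. Numerator for B: 0.38·0.0810259 = 0.0307898.
Normalizing constant: 0.35·0.117859 + 0.38·0.0810259 + 0.27·0.000116228 = 0.0720717.
P(B | observation) = 0.0307898 / 0.0720717 = 0.427211.

0.427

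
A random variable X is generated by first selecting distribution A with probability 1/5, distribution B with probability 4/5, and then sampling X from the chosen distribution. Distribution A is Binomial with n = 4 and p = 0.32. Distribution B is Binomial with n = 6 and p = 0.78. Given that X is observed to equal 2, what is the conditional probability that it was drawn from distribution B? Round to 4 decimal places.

0.2314

Likelihoods P(X=2 | ·): A: 0.284099; B: 0.0213782.
Posterior ∝ prior × likelihood. Numerator for B: 0.8·0.0213782 = 0.0171026.
Normalizing constant: 0.2·0.284099 + 0.8·0.0213782 = 0.0739223.
P(B | observation) = 0.0171026 / 0.0739223 = 0.231359.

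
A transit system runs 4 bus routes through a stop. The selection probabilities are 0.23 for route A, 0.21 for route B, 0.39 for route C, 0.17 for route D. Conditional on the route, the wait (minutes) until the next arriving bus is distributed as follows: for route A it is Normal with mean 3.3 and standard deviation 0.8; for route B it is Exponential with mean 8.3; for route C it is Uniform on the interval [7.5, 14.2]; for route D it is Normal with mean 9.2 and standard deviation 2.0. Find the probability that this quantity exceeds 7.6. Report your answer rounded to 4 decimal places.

Conditional on each route, P(X > 7.6): A: 3.82913e-08; B: 0.400251; C: 0.985075; D: 0.788145.
By total probability, P(X > 7.6) = 0.23·3.82913e-08 + 0.21·0.400251 + 0.39·0.985075 + 0.17·0.788145 = 0.602216.

0.6022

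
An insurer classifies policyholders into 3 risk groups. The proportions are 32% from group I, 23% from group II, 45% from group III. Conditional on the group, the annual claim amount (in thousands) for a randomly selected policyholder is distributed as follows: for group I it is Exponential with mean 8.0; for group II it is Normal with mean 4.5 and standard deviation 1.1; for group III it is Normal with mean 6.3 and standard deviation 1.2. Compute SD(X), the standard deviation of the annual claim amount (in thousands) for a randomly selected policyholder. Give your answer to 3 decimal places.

4.802

Per component, I: μ=8, E[X²]=128; II: μ=4.5, E[X²]=21.46; III: μ=6.3, E[X²]=41.13.
E[X] = 0.32·8 + 0.23·4.5 + 0.45·6.3 = 6.43.
E[X²] = 0.32·128 + 0.23·21.46 + 0.45·41.13 = 64.4043.
Var(X) = E[X²] − (E[X])² = 64.4043 − 41.3449 = 23.0594.
SD(X) = √23.0594 = 4.80202.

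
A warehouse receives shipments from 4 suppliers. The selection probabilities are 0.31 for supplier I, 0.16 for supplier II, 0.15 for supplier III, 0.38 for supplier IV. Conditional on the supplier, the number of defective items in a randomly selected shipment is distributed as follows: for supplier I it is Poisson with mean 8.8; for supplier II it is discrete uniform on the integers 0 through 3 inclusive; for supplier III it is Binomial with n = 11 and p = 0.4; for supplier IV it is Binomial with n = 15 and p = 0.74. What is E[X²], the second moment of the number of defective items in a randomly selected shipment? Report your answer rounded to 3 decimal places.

78.511

For each component E[X²] = Var + (mean)², giving I: 86.24; II: 3.5; III: 22; IV: 126.096.
Overall E[X²] = 0.31·86.24 + 0.16·3.5 + 0.15·22 + 0.38·126.096 = 78.5109.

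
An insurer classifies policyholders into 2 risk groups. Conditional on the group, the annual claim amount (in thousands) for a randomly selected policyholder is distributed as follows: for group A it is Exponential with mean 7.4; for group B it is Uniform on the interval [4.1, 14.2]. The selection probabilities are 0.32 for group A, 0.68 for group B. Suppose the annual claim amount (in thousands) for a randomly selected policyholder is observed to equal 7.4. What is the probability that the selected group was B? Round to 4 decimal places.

0.8089

Likelihoods f(7.4 | ·): A: 0.0497134; B: 0.0990099.
Posterior ∝ prior × likelihood. Numerator for B: 0.68·0.0990099 = 0.0673267.
Normalizing constant: 0.32·0.0497134 + 0.68·0.0990099 = 0.083235.
P(B | observation) = 0.0673267 / 0.083235 = 0.808875.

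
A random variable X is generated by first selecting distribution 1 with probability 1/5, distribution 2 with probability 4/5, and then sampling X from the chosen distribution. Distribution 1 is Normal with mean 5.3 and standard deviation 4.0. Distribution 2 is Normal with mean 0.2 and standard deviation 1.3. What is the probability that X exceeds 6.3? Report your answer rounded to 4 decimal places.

Conditional on each component, P(X > 6.3): 1: 0.401294; 2: 1.3507e-06.
By total probability, P(X > 6.3) = 0.2·0.401294 + 0.8·1.3507e-06 = 0.0802598.

0.0803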